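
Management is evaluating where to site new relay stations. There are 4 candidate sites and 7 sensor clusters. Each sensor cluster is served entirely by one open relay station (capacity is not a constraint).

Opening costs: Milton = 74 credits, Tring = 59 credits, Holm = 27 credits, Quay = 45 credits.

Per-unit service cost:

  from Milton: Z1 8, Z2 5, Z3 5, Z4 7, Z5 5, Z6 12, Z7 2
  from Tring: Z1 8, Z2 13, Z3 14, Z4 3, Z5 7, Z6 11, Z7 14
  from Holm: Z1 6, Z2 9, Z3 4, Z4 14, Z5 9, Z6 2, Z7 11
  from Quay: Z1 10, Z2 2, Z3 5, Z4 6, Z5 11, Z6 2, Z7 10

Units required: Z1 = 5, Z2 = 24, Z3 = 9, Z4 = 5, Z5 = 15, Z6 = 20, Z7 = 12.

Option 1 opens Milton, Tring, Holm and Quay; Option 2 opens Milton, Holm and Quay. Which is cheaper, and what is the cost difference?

Option 1: {Milton, Tring, Holm, Quay}: Z1→Holm 6·5=30, Z2→Quay 2·24=48, Z3→Holm 4·9=36, Z4→Tring 3·5=15, Z5→Milton 5·15=75, Z6→Holm 2·20=40, Z7→Milton 2·12=24. Service 268; fixed 205; total 473.
Option 2: {Milton, Holm, Quay}: Z1→Holm 6·5=30, Z2→Quay 2·24=48, Z3→Holm 4·9=36, Z4→Quay 6·5=30, Z5→Milton 5·15=75, Z6→Holm 2·20=40, Z7→Milton 2·12=24. Service 283; fixed 146; total 429.
Difference: |473 − 429| = 44.

Option 2 is cheaper by 44.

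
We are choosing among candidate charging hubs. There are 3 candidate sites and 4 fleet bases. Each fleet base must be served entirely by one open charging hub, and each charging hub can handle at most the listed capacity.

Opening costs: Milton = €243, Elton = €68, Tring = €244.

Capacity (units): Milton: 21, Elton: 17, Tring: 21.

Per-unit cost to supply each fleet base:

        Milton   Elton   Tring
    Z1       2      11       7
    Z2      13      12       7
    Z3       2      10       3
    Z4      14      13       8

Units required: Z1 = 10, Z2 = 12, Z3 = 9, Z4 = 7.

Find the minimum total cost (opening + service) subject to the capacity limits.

Minimum total cost: 624

Open {Elton, Tring}: Z1→Elton 11·10=110, Z2→Tring 7·12=84, Z3→Tring 3·9=27, Z4→Elton 13·7=91.
Loads: Elton carries 17/17, Tring carries 21/21. Service 312; fixed 312; total 624.
Next best feasible plan costs 665.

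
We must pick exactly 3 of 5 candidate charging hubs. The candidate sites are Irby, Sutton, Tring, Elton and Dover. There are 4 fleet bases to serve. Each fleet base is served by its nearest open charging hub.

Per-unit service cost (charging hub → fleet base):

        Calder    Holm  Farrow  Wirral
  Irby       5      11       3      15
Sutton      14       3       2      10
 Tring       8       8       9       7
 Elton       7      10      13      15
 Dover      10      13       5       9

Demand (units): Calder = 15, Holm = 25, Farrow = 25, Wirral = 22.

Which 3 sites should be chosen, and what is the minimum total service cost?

Choose Irby, Sutton and Tring; total service cost 354.

With exactly 3 open, each fleet base uses its cheapest among the chosen.
{Irby, Sutton, Tring}: Calder→Irby 5·15=75, Holm→Sutton 3·25=75, Farrow→Sutton 2·25=50, Wirral→Tring 7·22=154. Service cost 354.
{Sutton, Tring, Elton}: service cost 384
{Irby, Sutton, Dover}: service cost 398
Among all 10 size-3 choices, {Irby, Sutton, Tring} is lowest.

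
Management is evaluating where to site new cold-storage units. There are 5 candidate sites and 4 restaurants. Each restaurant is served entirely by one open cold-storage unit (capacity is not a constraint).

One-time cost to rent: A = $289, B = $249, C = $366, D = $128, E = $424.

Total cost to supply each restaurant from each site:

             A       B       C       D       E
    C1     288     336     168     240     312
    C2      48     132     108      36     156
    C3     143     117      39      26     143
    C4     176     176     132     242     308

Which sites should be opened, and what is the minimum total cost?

Open D only; minimum total cost 672.

For any fixed open set, each restaurant goes to its cheapest open site; total = fixed + service.
{D}: C1→D 240, C2→D 36, C3→D 26, C4→D 242. Service 544; fixed 128; total 672.
{C}: service 447 + fixed 366 = 813
{B, D}: service 478 + fixed 377 = 855
{A, B, C, D, E}: C1→C 168, C2→D 36, C3→D 26, C4→C 132. Service 362; fixed 1456; total 1818.
No other subset beats 672.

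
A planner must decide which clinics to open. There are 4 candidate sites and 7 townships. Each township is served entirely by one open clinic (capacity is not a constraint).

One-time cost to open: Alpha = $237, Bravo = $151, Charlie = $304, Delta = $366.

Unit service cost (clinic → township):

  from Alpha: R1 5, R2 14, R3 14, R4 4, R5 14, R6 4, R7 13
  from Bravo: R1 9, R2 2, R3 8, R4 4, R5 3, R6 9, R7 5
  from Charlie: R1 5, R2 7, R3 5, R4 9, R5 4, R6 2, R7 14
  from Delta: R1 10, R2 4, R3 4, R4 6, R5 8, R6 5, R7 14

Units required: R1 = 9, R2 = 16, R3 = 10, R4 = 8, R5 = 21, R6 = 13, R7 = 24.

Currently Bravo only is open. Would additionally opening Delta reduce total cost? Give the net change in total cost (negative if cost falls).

No — net change +274 (cost rises by 274).

Current service cost with {Bravo}: 525.
Adding Delta: each township re-picks its cheapest; new service cost 433, saving 92.
Extra fixed cost: 366. Net change = 366 − 92 = 274.
(Totals: 676 → 950.)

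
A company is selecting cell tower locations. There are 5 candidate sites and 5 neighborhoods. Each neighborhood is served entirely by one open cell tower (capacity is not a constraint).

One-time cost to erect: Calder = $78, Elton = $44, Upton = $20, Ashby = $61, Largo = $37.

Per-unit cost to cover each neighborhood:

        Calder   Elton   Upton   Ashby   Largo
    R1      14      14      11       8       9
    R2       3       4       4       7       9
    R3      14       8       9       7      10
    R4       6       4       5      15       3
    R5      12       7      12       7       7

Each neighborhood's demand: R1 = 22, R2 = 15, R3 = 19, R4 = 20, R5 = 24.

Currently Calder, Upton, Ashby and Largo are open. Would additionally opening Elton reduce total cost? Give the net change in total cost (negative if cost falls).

Current service cost with {Calder, Upton, Ashby, Largo}: 582.
Adding Elton: each neighborhood re-picks its cheapest; new service cost 582, saving 0.
Extra fixed cost: 44. Net change = 44 − 0 = 44.
(Totals: 778 → 822.)

No — net change +44 (cost rises by 44).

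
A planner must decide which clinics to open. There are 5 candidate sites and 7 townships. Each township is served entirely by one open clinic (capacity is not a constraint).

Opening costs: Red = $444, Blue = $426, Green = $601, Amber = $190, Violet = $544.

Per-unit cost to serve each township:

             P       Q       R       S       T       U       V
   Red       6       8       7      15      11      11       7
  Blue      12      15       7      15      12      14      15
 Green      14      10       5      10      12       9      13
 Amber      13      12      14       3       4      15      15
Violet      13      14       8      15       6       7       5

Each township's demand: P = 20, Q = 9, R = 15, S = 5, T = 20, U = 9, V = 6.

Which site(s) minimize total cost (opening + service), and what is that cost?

Open Amber only; minimum total cost 1088.

For any fixed open set, each township goes to its cheapest open site; total = fixed + service.
{Amber}: P→Amber 13·20=260, Q→Amber 12·9=108, R→Amber 14·15=210, S→Amber 3·5=15, T→Amber 4·20=80, U→Amber 15·9=135, V→Amber 15·6=90. Service 898; fixed 190; total 1088.
{Red, Amber}: service 533 + fixed 634 = 1167
{Red}: P→Red 6·20=120, Q→Red 8·9=72, R→Red 7·15=105, S→Red 15·5=75, T→Red 11·20=220, U→Red 11·9=99, V→Red 7·6=42. Service 733; fixed 444; total 1177.
{Red, Blue, Green, Amber, Violet}: service 455 + fixed 2205 = 2660
No other subset beats 1088.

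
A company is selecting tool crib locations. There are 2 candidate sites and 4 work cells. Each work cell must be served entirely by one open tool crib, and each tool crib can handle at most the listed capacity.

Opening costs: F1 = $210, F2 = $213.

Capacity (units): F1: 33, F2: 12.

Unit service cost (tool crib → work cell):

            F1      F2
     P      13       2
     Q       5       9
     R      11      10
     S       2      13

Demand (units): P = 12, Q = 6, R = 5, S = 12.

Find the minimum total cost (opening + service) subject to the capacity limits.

Minimum total cost: 556

Open {F1, F2}: P→F2 2·12=24, Q→F1 5·6=30, R→F1 11·5=55, S→F1 2·12=24.
Loads: F1 carries 23/33, F2 carries 12/12. Service 133; fixed 423; total 556.
Next best feasible plan costs 683.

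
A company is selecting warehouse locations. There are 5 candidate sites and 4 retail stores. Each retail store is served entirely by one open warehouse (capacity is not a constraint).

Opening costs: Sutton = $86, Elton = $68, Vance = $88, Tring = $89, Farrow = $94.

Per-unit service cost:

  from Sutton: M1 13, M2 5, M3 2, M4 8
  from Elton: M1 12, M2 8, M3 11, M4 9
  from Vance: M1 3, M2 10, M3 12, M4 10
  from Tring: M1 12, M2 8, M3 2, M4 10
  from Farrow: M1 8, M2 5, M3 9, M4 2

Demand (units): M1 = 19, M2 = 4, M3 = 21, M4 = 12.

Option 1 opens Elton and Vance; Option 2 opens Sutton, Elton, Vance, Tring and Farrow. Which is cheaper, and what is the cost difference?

Option 1: {Elton, Vance}: M1→Vance 3·19=57, M2→Elton 8·4=32, M3→Elton 11·21=231, M4→Elton 9·12=108. Service 428; fixed 156; total 584.
Option 2: {Sutton, Elton, Vance, Tring, Farrow}: M1→Vance 3·19=57, M2→Sutton 5·4=20, M3→Sutton 2·21=42, M4→Farrow 2·12=24. Service 143; fixed 425; total 568.
Difference: |584 − 568| = 16.

Option 2 is cheaper by 16.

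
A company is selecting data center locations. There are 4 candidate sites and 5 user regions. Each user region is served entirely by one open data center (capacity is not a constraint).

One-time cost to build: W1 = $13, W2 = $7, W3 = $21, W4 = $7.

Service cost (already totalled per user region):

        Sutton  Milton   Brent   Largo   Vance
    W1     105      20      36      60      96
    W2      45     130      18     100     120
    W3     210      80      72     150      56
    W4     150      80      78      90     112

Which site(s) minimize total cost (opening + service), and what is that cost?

For any fixed open set, each user region goes to its cheapest open site; total = fixed + service.
{W1, W2, W3}: Sutton→W2 45, Milton→W1 20, Brent→W2 18, Largo→W1 60, Vance→W3 56. Service 199; fixed 41; total 240.
{W1, W2, W3, W4}: service 199 + fixed 48 = 247
{W1, W2}: Sutton→W2 45, Milton→W1 20, Brent→W2 18, Largo→W1 60, Vance→W1 96. Service 239; fixed 20; total 259.
{W2}: Sutton→W2 45, Milton→W2 130, Brent→W2 18, Largo→W2 100, Vance→W2 120. Service 413; fixed 7; total 420.
No other subset beats 240.

Open W1, W2 and W3; minimum total cost 240.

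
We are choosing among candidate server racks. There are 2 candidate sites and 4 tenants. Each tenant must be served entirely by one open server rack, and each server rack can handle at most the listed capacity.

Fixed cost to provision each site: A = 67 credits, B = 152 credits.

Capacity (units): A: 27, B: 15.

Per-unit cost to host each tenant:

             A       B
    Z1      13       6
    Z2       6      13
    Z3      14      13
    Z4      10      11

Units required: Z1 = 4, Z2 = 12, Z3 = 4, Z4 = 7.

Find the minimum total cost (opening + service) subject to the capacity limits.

Minimum total cost: 317

Open {A}: Z1→A 13·4=52, Z2→A 6·12=72, Z3→A 14·4=56, Z4→A 10·7=70.
Loads: A carries 27/27. Service 250; fixed 67; total 317.
Next best feasible plan costs 437.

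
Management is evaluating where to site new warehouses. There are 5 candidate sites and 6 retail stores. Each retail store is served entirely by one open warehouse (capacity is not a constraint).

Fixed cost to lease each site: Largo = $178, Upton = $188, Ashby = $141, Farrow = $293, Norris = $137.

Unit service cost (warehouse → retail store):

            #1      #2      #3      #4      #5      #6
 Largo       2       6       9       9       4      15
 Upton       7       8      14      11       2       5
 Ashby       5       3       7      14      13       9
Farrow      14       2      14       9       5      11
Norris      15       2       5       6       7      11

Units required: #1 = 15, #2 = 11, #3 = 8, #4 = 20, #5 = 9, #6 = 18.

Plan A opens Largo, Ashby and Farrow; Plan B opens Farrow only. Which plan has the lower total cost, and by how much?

Plan B is cheaper by 38.

Plan A: {Largo, Ashby, Farrow}: #1→Largo 2·15=30, #2→Farrow 2·11=22, #3→Ashby 7·8=56, #4→Largo 9·20=180, #5→Largo 4·9=36, #6→Ashby 9·18=162. Service 486; fixed 612; total 1098.
Plan B: {Farrow}: #1→Farrow 14·15=210, #2→Farrow 2·11=22, #3→Farrow 14·8=112, #4→Farrow 9·20=180, #5→Farrow 5·9=45, #6→Farrow 11·18=198. Service 767; fixed 293; total 1060.
Difference: |1098 − 1060| = 38.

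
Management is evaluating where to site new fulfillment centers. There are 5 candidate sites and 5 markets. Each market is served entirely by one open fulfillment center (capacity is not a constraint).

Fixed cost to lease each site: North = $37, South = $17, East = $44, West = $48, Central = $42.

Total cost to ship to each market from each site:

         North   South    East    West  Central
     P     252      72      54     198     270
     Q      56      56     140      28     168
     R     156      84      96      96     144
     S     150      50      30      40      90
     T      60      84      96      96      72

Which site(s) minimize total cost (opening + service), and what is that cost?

Open South only; minimum total cost 363.

For any fixed open set, each market goes to its cheapest open site; total = fixed + service.
{South}: P→South 72, Q→South 56, R→South 84, S→South 50, T→South 84. Service 346; fixed 17; total 363.
{South, East}: P→East 54, Q→South 56, R→South 84, S→East 30, T→South 84. Service 308; fixed 61; total 369.
{South, West}: P→South 72, Q→West 28, R→South 84, S→West 40, T→South 84. Service 308; fixed 65; total 373.
{North, South, East, West, Central}: P→East 54, Q→West 28, R→South 84, S→East 30, T→North 60. Service 256; fixed 188; total 444.
No other subset beats 363.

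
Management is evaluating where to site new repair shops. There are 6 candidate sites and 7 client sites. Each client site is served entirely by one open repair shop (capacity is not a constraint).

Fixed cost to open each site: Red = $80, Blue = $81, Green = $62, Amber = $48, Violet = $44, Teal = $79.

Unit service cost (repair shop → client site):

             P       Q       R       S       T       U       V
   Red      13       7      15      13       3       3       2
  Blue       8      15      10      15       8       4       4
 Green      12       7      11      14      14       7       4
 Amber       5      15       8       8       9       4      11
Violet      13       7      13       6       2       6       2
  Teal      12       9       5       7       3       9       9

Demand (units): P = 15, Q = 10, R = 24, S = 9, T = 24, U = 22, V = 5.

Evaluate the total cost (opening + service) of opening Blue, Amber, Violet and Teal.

Each client site is assigned to its cheapest site among the open ones.
{Blue, Amber, Violet, Teal}: P→Amber 5·15=75, Q→Violet 7·10=70, R→Teal 5·24=120, S→Violet 6·9=54, T→Violet 2·24=48, U→Blue 4·22=88, V→Violet 2·5=10. Service 465; fixed 252; total 717.

Total cost: 717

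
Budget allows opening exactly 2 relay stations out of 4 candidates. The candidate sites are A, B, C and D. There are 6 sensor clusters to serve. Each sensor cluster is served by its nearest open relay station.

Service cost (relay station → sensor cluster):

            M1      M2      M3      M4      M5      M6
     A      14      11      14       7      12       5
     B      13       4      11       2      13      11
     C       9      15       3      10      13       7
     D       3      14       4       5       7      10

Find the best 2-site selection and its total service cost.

Choose B and D; total service cost 30.

With exactly 2 open, each sensor cluster uses its cheapest among the chosen.
{B, D}: M1→D 3, M2→B 4, M3→D 4, M4→B 2, M5→D 7, M6→D 10. Service cost 30.
{A, D}: service cost 35
{B, C}: service cost 38
Among all 6 size-2 choices, {B, D} is lowest.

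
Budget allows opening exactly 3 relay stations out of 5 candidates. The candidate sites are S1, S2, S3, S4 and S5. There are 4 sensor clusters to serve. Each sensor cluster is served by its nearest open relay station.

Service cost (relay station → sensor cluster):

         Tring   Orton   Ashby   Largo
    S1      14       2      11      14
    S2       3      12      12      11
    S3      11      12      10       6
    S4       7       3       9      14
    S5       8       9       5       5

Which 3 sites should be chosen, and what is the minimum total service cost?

With exactly 3 open, each sensor cluster uses its cheapest among the chosen.
{S1, S2, S5}: Tring→S2 3, Orton→S1 2, Ashby→S5 5, Largo→S5 5. Service cost 15.
{S2, S4, S5}: service cost 16
{S1, S4, S5}: service cost 19
Among all 10 size-3 choices, {S1, S2, S5} is lowest.

Choose S1, S2 and S5; total service cost 15.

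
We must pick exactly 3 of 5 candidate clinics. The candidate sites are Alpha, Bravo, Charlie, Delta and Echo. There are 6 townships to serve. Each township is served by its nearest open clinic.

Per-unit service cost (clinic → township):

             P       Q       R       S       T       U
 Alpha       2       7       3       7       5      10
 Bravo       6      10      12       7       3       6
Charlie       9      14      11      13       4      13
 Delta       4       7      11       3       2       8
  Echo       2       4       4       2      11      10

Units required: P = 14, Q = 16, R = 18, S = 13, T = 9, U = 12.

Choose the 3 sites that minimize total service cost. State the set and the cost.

Choose Alpha, Bravo and Echo; total service cost 271.

With exactly 3 open, each township uses its cheapest among the chosen.
{Alpha, Bravo, Echo}: P→Alpha 2·14=28, Q→Echo 4·16=64, R→Alpha 3·18=54, S→Echo 2·13=26, T→Bravo 3·9=27, U→Bravo 6·12=72. Service cost 271.
{Bravo, Delta, Echo}: service cost 280
{Alpha, Delta, Echo}: service cost 286
Among all 10 size-3 choices, {Alpha, Bravo, Echo} is lowest.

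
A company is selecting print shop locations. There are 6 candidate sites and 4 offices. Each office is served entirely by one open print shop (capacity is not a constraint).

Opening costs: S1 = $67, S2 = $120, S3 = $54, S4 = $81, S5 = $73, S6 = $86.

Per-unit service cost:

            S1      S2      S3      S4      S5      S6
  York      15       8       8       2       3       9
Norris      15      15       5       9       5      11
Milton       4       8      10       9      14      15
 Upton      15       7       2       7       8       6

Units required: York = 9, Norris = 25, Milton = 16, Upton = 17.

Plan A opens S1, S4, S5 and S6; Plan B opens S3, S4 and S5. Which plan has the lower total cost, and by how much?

Plan A: {S1, S4, S5, S6}: York→S4 2·9=18, Norris→S5 5·25=125, Milton→S1 4·16=64, Upton→S6 6·17=102. Service 309; fixed 307; total 616.
Plan B: {S3, S4, S5}: York→S4 2·9=18, Norris→S3 5·25=125, Milton→S4 9·16=144, Upton→S3 2·17=34. Service 321; fixed 208; total 529.
Difference: |616 − 529| = 87.

Plan B is cheaper by 87.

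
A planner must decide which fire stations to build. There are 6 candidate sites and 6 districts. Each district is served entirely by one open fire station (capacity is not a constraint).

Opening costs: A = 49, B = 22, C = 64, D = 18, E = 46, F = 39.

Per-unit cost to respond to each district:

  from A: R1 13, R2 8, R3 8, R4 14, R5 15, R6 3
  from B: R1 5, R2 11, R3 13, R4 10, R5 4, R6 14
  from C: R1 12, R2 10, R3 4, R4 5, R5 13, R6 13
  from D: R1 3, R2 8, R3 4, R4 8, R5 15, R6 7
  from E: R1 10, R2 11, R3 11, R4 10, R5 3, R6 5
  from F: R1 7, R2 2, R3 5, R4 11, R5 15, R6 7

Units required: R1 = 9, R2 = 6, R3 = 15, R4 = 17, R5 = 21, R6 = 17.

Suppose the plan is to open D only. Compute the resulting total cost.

Each district is assigned to its cheapest site among the open ones.
{D}: R1→D 3·9=27, R2→D 8·6=48, R3→D 4·15=60, R4→D 8·17=136, R5→D 15·21=315, R6→D 7·17=119. Service 705; fixed 18; total 723.

Total cost: 723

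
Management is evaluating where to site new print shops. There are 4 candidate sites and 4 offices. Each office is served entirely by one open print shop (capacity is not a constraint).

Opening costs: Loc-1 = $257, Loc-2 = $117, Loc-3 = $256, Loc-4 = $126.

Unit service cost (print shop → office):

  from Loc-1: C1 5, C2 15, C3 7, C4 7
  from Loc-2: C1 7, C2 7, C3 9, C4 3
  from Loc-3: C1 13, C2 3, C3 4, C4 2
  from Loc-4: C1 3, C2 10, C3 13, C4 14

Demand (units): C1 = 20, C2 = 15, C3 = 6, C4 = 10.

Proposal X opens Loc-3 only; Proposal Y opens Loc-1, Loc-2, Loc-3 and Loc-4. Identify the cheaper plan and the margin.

Proposal X is cheaper by 300.

Proposal X: {Loc-3}: C1→Loc-3 13·20=260, C2→Loc-3 3·15=45, C3→Loc-3 4·6=24, C4→Loc-3 2·10=20. Service 349; fixed 256; total 605.
Proposal Y: {Loc-1, Loc-2, Loc-3, Loc-4}: C1→Loc-4 3·20=60, C2→Loc-3 3·15=45, C3→Loc-3 4·6=24, C4→Loc-3 2·10=20. Service 149; fixed 756; total 905.
Difference: |605 − 905| = 300.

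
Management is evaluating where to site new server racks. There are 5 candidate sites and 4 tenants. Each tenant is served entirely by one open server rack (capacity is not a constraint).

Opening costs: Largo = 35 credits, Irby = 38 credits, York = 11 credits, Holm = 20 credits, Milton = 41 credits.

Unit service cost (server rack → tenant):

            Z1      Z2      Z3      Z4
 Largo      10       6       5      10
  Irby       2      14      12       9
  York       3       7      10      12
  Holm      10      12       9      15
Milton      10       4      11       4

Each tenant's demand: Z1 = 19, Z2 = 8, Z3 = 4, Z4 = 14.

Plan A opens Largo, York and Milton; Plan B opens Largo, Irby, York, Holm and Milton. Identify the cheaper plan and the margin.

Plan A: {Largo, York, Milton}: Z1→York 3·19=57, Z2→Milton 4·8=32, Z3→Largo 5·4=20, Z4→Milton 4·14=56. Service 165; fixed 87; total 252.
Plan B: {Largo, Irby, York, Holm, Milton}: Z1→Irby 2·19=38, Z2→Milton 4·8=32, Z3→Largo 5·4=20, Z4→Milton 4·14=56. Service 146; fixed 145; total 291.
Difference: |252 − 291| = 39.

Plan A is cheaper by 39.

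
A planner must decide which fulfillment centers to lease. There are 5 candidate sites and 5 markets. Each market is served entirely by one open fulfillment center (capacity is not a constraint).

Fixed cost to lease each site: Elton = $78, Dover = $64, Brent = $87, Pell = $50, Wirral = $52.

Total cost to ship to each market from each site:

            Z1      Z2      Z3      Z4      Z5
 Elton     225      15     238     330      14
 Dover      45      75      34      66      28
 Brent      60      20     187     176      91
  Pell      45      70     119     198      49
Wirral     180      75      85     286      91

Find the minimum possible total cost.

Minimum total cost: 312

For any fixed open set, each market goes to its cheapest open site; total = fixed + service.
{Dover}: Z1→Dover 45, Z2→Dover 75, Z3→Dover 34, Z4→Dover 66, Z5→Dover 28. Service 248; fixed 64; total 312.
{Elton, Dover}: service 174 + fixed 142 = 316
{Dover, Brent}: service 193 + fixed 151 = 344
{Elton, Dover, Brent, Pell, Wirral}: Z1→Dover 45, Z2→Elton 15, Z3→Dover 34, Z4→Dover 66, Z5→Elton 14. Service 174; fixed 331; total 505.
No other subset beats 312.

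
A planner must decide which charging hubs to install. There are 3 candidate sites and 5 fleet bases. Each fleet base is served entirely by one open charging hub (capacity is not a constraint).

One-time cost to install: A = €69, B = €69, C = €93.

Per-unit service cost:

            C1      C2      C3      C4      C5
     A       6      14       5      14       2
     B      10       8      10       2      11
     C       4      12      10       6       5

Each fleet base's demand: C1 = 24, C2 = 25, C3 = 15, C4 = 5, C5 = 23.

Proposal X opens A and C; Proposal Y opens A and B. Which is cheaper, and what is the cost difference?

Proposal X: {A, C}: C1→C 4·24=96, C2→C 12·25=300, C3→A 5·15=75, C4→C 6·5=30, C5→A 2·23=46. Service 547; fixed 162; total 709.
Proposal Y: {A, B}: C1→A 6·24=144, C2→B 8·25=200, C3→A 5·15=75, C4→B 2·5=10, C5→A 2·23=46. Service 475; fixed 138; total 613.
Difference: |709 − 613| = 96.

Proposal Y is cheaper by 96.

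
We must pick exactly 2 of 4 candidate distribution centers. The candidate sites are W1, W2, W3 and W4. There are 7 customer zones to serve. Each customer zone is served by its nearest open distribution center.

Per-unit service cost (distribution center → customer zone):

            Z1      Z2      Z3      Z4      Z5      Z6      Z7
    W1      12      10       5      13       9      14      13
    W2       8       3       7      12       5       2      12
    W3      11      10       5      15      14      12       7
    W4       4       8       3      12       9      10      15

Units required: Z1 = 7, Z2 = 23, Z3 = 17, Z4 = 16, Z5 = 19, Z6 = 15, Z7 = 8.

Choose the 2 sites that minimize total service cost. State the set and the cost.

Choose W2 and W4; total service cost 561.

With exactly 2 open, each customer zone uses its cheapest among the chosen.
{W2, W4}: Z1→W4 4·7=28, Z2→W2 3·23=69, Z3→W4 3·17=51, Z4→W2 12·16=192, Z5→W2 5·19=95, Z6→W2 2·15=30, Z7→W2 12·8=96. Service cost 561.
{W2, W3}: service cost 583
{W1, W2}: service cost 623
Among all 6 size-2 choices, {W2, W4} is lowest.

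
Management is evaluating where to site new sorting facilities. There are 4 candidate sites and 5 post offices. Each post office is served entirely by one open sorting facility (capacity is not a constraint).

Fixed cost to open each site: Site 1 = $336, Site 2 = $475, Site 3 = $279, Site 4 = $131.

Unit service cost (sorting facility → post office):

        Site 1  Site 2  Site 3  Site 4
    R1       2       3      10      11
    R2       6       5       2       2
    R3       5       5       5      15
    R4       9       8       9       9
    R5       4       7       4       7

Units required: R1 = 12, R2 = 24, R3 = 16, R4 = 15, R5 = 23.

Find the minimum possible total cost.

Minimum total cost: 754

For any fixed open set, each post office goes to its cheapest open site; total = fixed + service.
{Site 3}: R1→Site 3 10·12=120, R2→Site 3 2·24=48, R3→Site 3 5·16=80, R4→Site 3 9·15=135, R5→Site 3 4·23=92. Service 475; fixed 279; total 754.
{Site 1}: R1→Site 1 2·12=24, R2→Site 1 6·24=144, R3→Site 1 5·16=80, R4→Site 1 9·15=135, R5→Site 1 4·23=92. Service 475; fixed 336; total 811.
{Site 1, Site 4}: service 379 + fixed 467 = 846
{Site 1, Site 2, Site 3, Site 4}: R1→Site 1 2·12=24, R2→Site 3 2·24=48, R3→Site 1 5·16=80, R4→Site 2 8·15=120, R5→Site 1 4·23=92. Service 364; fixed 1221; total 1585.
(All 15 nonempty subsets were checked; Site 3 only is lowest.)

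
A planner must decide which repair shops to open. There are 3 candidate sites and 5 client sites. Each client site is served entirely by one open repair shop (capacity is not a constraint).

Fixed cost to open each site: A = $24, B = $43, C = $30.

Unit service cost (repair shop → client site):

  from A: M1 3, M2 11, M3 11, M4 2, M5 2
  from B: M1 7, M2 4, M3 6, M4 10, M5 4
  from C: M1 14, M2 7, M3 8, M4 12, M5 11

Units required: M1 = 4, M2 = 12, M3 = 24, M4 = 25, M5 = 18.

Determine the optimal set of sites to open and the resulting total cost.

For any fixed open set, each client site goes to its cheapest open site; total = fixed + service.
{A, B}: M1→A 3·4=12, M2→B 4·12=48, M3→B 6·24=144, M4→A 2·25=50, M5→A 2·18=36. Service 290; fixed 67; total 357.
{A, B, C}: service 290 + fixed 97 = 387
{A, C}: M1→A 3·4=12, M2→C 7·12=84, M3→C 8·24=192, M4→A 2·25=50, M5→A 2·18=36. Service 374; fixed 54; total 428.
{A}: M1→A 3·4=12, M2→A 11·12=132, M3→A 11·24=264, M4→A 2·25=50, M5→A 2·18=36. Service 494; fixed 24; total 518.
No other subset beats 357.

Open A and B; minimum total cost 357.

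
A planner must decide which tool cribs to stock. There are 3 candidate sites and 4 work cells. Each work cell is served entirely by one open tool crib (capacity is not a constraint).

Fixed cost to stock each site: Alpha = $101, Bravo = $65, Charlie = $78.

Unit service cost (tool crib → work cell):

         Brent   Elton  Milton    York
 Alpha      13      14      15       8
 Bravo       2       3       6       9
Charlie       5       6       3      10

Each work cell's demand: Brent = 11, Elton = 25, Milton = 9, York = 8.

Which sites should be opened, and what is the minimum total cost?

Open Bravo only; minimum total cost 288.

For any fixed open set, each work cell goes to its cheapest open site; total = fixed + service.
{Bravo}: Brent→Bravo 2·11=22, Elton→Bravo 3·25=75, Milton→Bravo 6·9=54, York→Bravo 9·8=72. Service 223; fixed 65; total 288.
{Bravo, Charlie}: Brent→Bravo 2·11=22, Elton→Bravo 3·25=75, Milton→Charlie 3·9=27, York→Bravo 9·8=72. Service 196; fixed 143; total 339.
{Alpha, Bravo}: service 215 + fixed 166 = 381
{Alpha, Bravo, Charlie}: service 188 + fixed 244 = 432
No other subset beats 288.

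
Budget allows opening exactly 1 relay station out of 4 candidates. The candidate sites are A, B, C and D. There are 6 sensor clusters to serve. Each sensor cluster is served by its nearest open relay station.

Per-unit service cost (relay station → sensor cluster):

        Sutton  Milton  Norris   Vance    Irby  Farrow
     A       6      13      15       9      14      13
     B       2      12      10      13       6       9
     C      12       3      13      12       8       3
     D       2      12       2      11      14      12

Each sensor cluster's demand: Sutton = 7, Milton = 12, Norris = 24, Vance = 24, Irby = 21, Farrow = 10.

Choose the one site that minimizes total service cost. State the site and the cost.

Choose D only; total service cost 884.

With exactly 1 open, each sensor cluster uses its cheapest among the chosen.
{D}: Sutton→D 2·7=14, Milton→D 12·12=144, Norris→D 2·24=48, Vance→D 11·24=264, Irby→D 14·21=294, Farrow→D 12·10=120. Service cost 884.
{C}: service cost 918
{B}: service cost 926
Among all 4 size-1 choices, {D} is lowest.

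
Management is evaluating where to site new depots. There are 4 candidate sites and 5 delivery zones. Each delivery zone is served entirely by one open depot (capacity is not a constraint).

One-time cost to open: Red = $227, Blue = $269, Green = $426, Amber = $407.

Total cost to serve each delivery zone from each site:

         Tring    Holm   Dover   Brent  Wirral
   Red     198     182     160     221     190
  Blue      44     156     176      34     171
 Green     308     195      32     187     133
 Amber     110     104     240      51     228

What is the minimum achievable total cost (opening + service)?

For any fixed open set, each delivery zone goes to its cheapest open site; total = fixed + service.
{Blue}: Tring→Blue 44, Holm→Blue 156, Dover→Blue 176, Brent→Blue 34, Wirral→Blue 171. Service 581; fixed 269; total 850.
{Red, Blue}: Tring→Blue 44, Holm→Blue 156, Dover→Red 160, Brent→Blue 34, Wirral→Blue 171. Service 565; fixed 496; total 1061.
{Blue, Green}: service 399 + fixed 695 = 1094
{Red, Blue, Green, Amber}: Tring→Blue 44, Holm→Amber 104, Dover→Green 32, Brent→Blue 34, Wirral→Green 133. Service 347; fixed 1329; total 1676.
(All 15 nonempty subsets were checked; Blue only is lowest.)

Minimum total cost: 850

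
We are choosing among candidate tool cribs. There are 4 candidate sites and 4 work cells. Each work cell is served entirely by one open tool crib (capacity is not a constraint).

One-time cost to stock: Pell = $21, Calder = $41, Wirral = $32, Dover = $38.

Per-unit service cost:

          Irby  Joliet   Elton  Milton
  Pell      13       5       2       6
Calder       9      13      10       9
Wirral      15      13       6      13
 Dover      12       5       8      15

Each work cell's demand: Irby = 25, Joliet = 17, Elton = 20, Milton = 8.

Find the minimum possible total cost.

Minimum total cost: 460

For any fixed open set, each work cell goes to its cheapest open site; total = fixed + service.
{Pell, Calder}: Irby→Calder 9·25=225, Joliet→Pell 5·17=85, Elton→Pell 2·20=40, Milton→Pell 6·8=48. Service 398; fixed 62; total 460.
{Pell, Calder, Wirral}: Irby→Calder 9·25=225, Joliet→Pell 5·17=85, Elton→Pell 2·20=40, Milton→Pell 6·8=48. Service 398; fixed 94; total 492.
{Pell, Calder, Dover}: service 398 + fixed 100 = 498
{Pell, Calder, Wirral, Dover}: service 398 + fixed 132 = 530
No other subset beats 460.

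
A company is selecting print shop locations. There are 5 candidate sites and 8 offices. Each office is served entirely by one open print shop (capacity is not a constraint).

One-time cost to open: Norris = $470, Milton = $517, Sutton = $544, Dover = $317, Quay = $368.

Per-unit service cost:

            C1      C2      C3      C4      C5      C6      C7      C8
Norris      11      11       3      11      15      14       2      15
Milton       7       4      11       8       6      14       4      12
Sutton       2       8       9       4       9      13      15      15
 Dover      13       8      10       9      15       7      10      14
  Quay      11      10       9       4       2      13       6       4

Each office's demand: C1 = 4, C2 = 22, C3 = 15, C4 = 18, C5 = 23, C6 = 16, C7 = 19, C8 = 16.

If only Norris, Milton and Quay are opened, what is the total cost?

Each office is assigned to its cheapest site among the open ones.
{Norris, Milton, Quay}: C1→Milton 7·4=28, C2→Milton 4·22=88, C3→Norris 3·15=45, C4→Quay 4·18=72, C5→Quay 2·23=46, C6→Quay 13·16=208, C7→Norris 2·19=38, C8→Quay 4·16=64. Service 589; fixed 1355; total 1944.

Total cost: 1944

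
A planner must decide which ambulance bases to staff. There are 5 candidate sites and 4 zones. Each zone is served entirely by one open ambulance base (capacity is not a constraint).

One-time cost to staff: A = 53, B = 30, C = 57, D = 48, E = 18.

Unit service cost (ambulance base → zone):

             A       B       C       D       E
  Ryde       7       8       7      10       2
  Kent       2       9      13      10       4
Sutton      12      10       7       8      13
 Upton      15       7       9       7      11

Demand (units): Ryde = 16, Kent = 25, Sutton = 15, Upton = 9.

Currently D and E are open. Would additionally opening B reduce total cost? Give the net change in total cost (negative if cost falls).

Current service cost with {D, E}: 315.
Adding B: each zone re-picks its cheapest; new service cost 315, saving 0.
Extra fixed cost: 30. Net change = 30 − 0 = 30.
(Totals: 381 → 411.)

No — net change +30 (cost rises by 30).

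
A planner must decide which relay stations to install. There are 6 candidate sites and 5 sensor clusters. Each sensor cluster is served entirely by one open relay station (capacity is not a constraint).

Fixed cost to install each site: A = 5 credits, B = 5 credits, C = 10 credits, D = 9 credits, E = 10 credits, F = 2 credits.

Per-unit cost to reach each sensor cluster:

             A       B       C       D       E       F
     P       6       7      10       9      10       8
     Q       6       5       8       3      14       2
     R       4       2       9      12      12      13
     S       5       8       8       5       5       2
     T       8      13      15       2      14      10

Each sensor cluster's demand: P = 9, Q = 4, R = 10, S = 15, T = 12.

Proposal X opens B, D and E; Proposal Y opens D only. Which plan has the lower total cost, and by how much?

Proposal X: {B, D, E}: P→B 7·9=63, Q→D 3·4=12, R→B 2·10=20, S→D 5·15=75, T→D 2·12=24. Service 194; fixed 24; total 218.
Proposal Y: {D}: P→D 9·9=81, Q→D 3·4=12, R→D 12·10=120, S→D 5·15=75, T→D 2·12=24. Service 312; fixed 9; total 321.
Difference: |218 − 321| = 103.

Proposal X is cheaper by 103.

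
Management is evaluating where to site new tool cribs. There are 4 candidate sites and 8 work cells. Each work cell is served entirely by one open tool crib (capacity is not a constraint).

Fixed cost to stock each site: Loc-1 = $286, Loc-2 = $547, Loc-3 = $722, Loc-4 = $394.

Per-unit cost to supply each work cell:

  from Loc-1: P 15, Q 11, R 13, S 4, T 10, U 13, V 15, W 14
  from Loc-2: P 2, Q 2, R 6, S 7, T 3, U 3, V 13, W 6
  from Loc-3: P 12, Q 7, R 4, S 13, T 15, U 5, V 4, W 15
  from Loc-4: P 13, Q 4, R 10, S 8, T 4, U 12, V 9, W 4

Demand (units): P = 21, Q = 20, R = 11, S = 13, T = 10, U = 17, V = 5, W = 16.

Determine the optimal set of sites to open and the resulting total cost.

For any fixed open set, each work cell goes to its cheapest open site; total = fixed + service.
{Loc-2}: P→Loc-2 2·21=42, Q→Loc-2 2·20=40, R→Loc-2 6·11=66, S→Loc-2 7·13=91, T→Loc-2 3·10=30, U→Loc-2 3·17=51, V→Loc-2 13·5=65, W→Loc-2 6·16=96. Service 481; fixed 547; total 1028.
{Loc-1, Loc-2}: service 442 + fixed 833 = 1275
{Loc-4}: P→Loc-4 13·21=273, Q→Loc-4 4·20=80, R→Loc-4 10·11=110, S→Loc-4 8·13=104, T→Loc-4 4·10=40, U→Loc-4 12·17=204, V→Loc-4 9·5=45, W→Loc-4 4·16=64. Service 920; fixed 394; total 1314.
{Loc-1, Loc-2, Loc-3, Loc-4}: P→Loc-2 2·21=42, Q→Loc-2 2·20=40, R→Loc-3 4·11=44, S→Loc-1 4·13=52, T→Loc-2 3·10=30, U→Loc-2 3·17=51, V→Loc-3 4·5=20, W→Loc-4 4·16=64. Service 343; fixed 1949; total 2292.
(All 15 nonempty subsets were checked; Loc-2 only is lowest.)

Open Loc-2 only; minimum total cost 1028.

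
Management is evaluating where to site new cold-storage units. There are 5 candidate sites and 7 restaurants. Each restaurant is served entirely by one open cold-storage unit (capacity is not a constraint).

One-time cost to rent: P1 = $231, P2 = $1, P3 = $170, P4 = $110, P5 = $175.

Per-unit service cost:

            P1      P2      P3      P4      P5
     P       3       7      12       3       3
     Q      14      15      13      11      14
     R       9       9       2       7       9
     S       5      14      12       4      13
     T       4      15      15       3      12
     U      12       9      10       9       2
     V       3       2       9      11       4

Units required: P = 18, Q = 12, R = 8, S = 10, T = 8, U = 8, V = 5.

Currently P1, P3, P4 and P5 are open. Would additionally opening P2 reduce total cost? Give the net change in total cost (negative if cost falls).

Current service cost with {P1, P3, P4, P5}: 297.
Adding P2: each restaurant re-picks its cheapest; new service cost 292, saving 5.
Extra fixed cost: 1. Net change = 1 − 5 = -4.
(Totals: 983 → 979.)

Yes — net change −4 (cost falls by 4).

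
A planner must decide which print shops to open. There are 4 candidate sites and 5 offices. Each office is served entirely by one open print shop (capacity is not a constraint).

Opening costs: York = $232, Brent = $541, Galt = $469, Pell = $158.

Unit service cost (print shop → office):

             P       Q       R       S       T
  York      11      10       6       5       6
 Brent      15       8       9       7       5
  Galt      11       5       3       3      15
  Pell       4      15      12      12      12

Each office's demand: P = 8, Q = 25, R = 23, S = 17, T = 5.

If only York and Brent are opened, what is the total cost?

Total cost: 1309

Each office is assigned to its cheapest site among the open ones.
{York, Brent}: P→York 11·8=88, Q→Brent 8·25=200, R→York 6·23=138, S→York 5·17=85, T→Brent 5·5=25. Service 536; fixed 773; total 1309.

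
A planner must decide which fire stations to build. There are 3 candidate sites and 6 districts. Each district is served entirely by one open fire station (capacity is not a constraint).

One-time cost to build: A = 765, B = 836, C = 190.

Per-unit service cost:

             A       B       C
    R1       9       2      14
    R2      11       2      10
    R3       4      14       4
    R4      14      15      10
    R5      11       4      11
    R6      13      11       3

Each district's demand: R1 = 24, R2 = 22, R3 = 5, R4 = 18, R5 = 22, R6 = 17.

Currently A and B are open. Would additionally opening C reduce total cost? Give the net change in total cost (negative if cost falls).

Current service cost with {A, B}: 639.
Adding C: each district re-picks its cheapest; new service cost 431, saving 208.
Extra fixed cost: 190. Net change = 190 − 208 = -18.
(Totals: 2240 → 2222.)

Yes — net change −18 (cost falls by 18).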